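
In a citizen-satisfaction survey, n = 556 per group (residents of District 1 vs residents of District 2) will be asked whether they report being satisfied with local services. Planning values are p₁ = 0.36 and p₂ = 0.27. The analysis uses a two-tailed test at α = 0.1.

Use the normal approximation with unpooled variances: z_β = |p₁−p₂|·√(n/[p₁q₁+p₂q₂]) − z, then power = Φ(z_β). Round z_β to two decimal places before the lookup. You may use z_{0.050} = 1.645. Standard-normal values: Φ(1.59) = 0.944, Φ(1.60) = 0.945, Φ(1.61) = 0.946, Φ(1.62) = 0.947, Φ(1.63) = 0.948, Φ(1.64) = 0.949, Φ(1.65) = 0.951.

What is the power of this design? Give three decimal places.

Power ≈ 0.945

z_β = |p₁−p₂|·√(n/[p₁q₁+p₂q₂]) − z_{α/2}
    = 0.09 · √(556/0.4275) − 1.645
    = 0.09 · 36.0636 − 1.645
    = 3.2457 − 1.645 = 1.6007 → 1.60
Power = Φ(1.60) = 0.945.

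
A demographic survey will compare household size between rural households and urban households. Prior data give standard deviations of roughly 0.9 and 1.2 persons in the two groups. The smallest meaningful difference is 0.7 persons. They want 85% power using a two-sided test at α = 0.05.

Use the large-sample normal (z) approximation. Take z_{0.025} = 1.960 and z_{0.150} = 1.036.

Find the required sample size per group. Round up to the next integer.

n = (z_{α/2} + z_β)² · (σ₁² + σ₂²) / δ²
  = (1.960 + 1.036)² · (0.9² + 1.2² = 2.25) / 0.7²
  = 8.9760 · 2.25 / 0.49
  = 41.22
Round up → n = 42 per group.

n = 42 per group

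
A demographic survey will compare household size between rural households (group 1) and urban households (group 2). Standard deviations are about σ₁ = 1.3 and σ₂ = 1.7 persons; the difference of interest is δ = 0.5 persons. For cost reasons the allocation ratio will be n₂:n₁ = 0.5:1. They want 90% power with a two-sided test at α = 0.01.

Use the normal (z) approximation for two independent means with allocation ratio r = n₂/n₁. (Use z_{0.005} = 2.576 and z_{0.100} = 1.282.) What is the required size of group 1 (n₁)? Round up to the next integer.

n₁ = (z_{α/2} + z_β)² · (σ₁² + σ₂²/r) / δ²
   = (2.576 + 1.282)² · (1.3² + 1.7²/0.5) / 0.5²
   = 14.8842 · (1.69 + 5.78) / 0.25
   = 14.8842 · 7.47 / 0.25
   = 444.74
Round up → n₁ = 445; n₂ = r·n₁ = 0.5 × 445 = 223.

n₁ = 445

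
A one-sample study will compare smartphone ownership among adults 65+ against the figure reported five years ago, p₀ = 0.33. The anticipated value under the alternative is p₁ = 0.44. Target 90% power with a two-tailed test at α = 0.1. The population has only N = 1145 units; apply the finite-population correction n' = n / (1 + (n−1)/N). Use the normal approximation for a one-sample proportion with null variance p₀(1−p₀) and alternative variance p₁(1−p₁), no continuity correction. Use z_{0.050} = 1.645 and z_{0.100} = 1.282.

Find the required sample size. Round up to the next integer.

n = 144

n = [z_{α/2}·√(p₀q₀) + z_β·√(p₁q₁)]² / (p₁ − p₀)²
  = [1.645·√(0.33·0.67) + 1.282·√(0.44·0.56)]² / (0.11)²
  = [1.645·0.4702 + 1.282·0.4964]² / 0.0121
  = [1.4099]² / 0.0121
  = 164.28
Finite-population correction (N = 1145): 164.28 / (1 + (164.28 − 1)/1145) = 143.77.
Round up → n = 144.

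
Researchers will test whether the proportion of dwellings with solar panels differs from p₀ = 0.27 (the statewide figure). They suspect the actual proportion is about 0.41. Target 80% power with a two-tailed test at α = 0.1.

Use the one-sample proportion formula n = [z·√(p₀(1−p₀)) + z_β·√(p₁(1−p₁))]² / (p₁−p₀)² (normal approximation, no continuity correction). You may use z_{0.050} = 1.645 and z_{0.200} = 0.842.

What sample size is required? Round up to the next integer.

n = 67

n = [z_{α/2}·√(p₀q₀) + z_β·√(p₁q₁)]² / (p₁ − p₀)²
  = [1.645·√(0.27·0.73) + 0.842·√(0.41·0.59)]² / (0.14)²
  = [1.645·0.4440 + 0.842·0.4918]² / 0.0196
  = [1.1444]² / 0.0196
  = 66.82
Round up → n = 67.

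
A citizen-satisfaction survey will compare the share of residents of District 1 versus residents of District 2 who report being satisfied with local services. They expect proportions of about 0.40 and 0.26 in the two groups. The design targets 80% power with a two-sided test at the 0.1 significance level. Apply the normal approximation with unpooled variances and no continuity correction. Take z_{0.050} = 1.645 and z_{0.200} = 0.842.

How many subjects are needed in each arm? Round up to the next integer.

n = (z_{α/2} + z_β)² · [p₁(1−p₁) + p₂(1−p₂)] / (p₁ − p₂)²
  = (1.645 + 0.842)² · (0.40·0.60 + 0.26·0.74) / (0.14)²
  = (2.487)² · (0.2400 + 0.1924) / 0.0196
  = 6.1852 · 0.4324 / 0.0196
  = 136.45
Round up → n = 137 per group.

n = 137 per group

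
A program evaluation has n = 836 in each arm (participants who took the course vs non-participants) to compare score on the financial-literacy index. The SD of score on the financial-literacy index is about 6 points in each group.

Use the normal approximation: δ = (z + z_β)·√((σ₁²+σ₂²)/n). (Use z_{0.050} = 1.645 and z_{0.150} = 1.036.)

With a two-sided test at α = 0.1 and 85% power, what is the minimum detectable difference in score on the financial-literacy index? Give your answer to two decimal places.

δ = (z_{α/2} + z_β) · √((σ₁²+σ₂²)/n)
  = (1.645 + 1.036) · √(72/836)
  = 2.681 · √0.08612
  = 2.681 · 0.2935
  = 0.7868

Minimum detectable difference ≈ 0.79 points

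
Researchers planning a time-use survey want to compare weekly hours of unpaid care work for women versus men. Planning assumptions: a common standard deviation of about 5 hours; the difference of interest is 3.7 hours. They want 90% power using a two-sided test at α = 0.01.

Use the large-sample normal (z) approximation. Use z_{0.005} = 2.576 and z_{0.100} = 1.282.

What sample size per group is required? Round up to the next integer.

n = 55 per group

n = (z_{α/2} + z_β)² · (σ₁² + σ₂²) / δ²
  = (2.576 + 1.282)² · (2·5² = 50) / 3.7²
  = 14.8842 · 50 / 13.69
  = 54.36
Round up → n = 55 per group.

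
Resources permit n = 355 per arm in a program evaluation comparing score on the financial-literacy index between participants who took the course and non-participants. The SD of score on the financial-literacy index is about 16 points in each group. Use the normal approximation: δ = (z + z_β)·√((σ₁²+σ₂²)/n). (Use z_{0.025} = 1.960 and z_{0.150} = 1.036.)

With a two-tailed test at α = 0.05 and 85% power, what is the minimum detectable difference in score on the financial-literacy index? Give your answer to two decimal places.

δ = (z_{α/2} + z_β) · √((σ₁²+σ₂²)/n)
  = (1.960 + 1.036) · √(512/355)
  = 2.996 · √1.4423
  = 2.996 · 1.2009
  = 3.5980

Minimum detectable difference ≈ 3.60 points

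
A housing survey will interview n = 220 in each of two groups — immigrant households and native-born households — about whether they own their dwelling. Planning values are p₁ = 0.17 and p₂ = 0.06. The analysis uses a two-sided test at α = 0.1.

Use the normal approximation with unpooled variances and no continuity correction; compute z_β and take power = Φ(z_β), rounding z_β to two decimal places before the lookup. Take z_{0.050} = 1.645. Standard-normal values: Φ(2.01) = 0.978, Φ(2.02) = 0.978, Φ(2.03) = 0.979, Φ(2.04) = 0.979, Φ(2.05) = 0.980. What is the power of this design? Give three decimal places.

z_β = |p₁−p₂|·√(n/[p₁q₁+p₂q₂]) − z_{α/2}
    = 0.11 · √(220/0.1975) − 1.645
    = 0.11 · 33.3755 − 1.645
    = 3.6713 − 1.645 = 2.0263 → 2.03
Power = Φ(2.03) = 0.979.

Power ≈ 0.979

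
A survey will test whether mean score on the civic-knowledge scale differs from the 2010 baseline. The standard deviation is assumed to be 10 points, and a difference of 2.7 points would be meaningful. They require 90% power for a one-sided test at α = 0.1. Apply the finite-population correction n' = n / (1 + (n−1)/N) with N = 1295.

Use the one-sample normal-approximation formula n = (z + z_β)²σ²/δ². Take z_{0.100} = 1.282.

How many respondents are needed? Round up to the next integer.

n = (z_α + z_β)² · σ² / δ²
  = (1.282 + 1.282)² · 10² / 2.7²
  = 6.5741 · 100 / 7.29
  = 90.18
Finite-population correction (N = 1295): 90.18 / (1 + (90.18 − 1)/1295) = 84.37.
Round up → n = 85.

n = 85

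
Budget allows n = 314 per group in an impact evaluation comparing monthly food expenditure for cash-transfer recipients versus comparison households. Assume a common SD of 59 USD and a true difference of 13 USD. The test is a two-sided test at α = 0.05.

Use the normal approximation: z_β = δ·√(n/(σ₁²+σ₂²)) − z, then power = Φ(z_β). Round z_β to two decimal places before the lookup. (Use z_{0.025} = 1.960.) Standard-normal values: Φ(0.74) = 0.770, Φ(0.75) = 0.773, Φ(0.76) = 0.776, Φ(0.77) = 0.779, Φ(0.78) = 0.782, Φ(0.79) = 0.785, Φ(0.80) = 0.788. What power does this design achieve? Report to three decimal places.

z_β = δ·√(n/(σ₁²+σ₂²)) − z_{α/2}
    = 13 · √(314/6962) − 1.960
    = 13 · 0.21237 − 1.960
    = 2.7608 − 1.960 = 0.8008 → 0.80
Power = Φ(0.80) = 0.788.

Power ≈ 0.788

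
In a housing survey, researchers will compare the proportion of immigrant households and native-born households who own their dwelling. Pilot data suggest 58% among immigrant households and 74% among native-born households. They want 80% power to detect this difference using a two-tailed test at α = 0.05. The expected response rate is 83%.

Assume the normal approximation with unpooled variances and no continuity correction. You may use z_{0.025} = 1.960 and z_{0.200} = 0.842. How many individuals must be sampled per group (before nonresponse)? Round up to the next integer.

n = (z_{α/2} + z_β)² · [p₁(1−p₁) + p₂(1−p₂)] / (p₁ − p₂)²
  = (1.960 + 0.842)² · (0.58·0.42 + 0.74·0.26) / (-0.16)²
  = (2.802)² · (0.2436 + 0.1924) / 0.0256
  = 7.8512 · 0.4360 / 0.0256
  = 133.72
Adjust for 83% response: 133.72 / 0.83 = 161.10.
Round up → n = 162 per group.

n = 162 per group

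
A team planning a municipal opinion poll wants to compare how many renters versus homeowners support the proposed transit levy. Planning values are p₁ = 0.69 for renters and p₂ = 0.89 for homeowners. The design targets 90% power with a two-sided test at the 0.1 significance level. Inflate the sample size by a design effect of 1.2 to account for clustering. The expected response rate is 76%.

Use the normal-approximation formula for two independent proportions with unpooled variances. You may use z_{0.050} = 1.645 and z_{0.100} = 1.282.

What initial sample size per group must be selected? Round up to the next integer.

n = 106 per group

n = (z_{α/2} + z_β)² · [p₁(1−p₁) + p₂(1−p₂)] / (p₁ − p₂)²
  = (1.645 + 1.282)² · (0.69·0.31 + 0.89·0.11) / (-0.20)²
  = (2.927)² · (0.2139 + 0.0979) / 0.0400
  = 8.5673 · 0.3118 / 0.0400
  = 66.78
Design effect: 1.2 × 66.78 = 80.14.
Adjust for 76% response: 80.14 / 0.76 = 105.45.
Round up → n = 106 per group.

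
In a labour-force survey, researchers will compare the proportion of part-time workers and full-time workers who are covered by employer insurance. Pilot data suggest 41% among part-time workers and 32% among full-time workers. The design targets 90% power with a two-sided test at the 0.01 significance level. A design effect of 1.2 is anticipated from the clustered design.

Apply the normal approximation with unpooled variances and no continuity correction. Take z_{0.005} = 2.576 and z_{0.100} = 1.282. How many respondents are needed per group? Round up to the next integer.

n = (z_{α/2} + z_β)² · [p₁(1−p₁) + p₂(1−p₂)] / (p₁ − p₂)²
  = (2.576 + 1.282)² · (0.41·0.59 + 0.32·0.68) / (0.09)²
  = (3.858)² · (0.2419 + 0.2176) / 0.0081
  = 14.8842 · 0.4595 / 0.0081
  = 844.35
Design effect: 1.2 × 844.35 = 1013.23.
Round up → n = 1014 per group.

n = 1014 per group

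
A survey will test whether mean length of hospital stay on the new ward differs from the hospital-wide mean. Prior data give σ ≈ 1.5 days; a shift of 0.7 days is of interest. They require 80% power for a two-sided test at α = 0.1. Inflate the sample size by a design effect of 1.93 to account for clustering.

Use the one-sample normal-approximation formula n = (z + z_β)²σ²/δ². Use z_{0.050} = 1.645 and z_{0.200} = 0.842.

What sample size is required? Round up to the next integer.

n = 55

n = (z_{α/2} + z_β)² · σ² / δ²
  = (1.645 + 0.842)² · 1.5² / 0.7²
  = 6.1852 · 2.25 / 0.49
  = 28.40
Design effect: 1.93 × 28.40 = 54.81.
Round up → n = 55.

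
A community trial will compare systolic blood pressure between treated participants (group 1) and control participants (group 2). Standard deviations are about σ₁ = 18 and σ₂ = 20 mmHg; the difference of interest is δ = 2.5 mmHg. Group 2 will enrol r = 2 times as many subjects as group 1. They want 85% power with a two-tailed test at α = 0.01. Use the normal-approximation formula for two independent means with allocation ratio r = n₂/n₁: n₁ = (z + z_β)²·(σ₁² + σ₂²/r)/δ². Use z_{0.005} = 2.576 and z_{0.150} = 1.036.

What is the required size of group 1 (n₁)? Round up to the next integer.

n₁ = 1094

n₁ = (z_{α/2} + z_β)² · (σ₁² + σ₂²/r) / δ²
   = (2.576 + 1.036)² · (18² + 20²/2) / 2.5²
   = 13.0465 · (324 + 200) / 6.25
   = 13.0465 · 524 / 6.25
   = 1093.82
Round up → n₁ = 1094; n₂ = r·n₁ = 2 × 1094 = 2188.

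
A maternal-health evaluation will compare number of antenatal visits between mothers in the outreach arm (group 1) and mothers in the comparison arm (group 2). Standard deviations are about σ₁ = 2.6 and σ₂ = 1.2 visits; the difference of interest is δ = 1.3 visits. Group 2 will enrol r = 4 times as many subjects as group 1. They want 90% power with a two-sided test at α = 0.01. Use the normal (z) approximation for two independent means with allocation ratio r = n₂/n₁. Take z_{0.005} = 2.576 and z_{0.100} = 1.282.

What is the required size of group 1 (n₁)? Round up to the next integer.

n₁ = 63

n₁ = (z_{α/2} + z_β)² · (σ₁² + σ₂²/r) / δ²
   = (2.576 + 1.282)² · (2.6² + 1.2²/4) / 1.3²
   = 14.8842 · (6.76 + 0.36) / 1.69
   = 14.8842 · 7.12 / 1.69
   = 62.71
Round up → n₁ = 63; n₂ = r·n₁ = 4 × 63 = 252.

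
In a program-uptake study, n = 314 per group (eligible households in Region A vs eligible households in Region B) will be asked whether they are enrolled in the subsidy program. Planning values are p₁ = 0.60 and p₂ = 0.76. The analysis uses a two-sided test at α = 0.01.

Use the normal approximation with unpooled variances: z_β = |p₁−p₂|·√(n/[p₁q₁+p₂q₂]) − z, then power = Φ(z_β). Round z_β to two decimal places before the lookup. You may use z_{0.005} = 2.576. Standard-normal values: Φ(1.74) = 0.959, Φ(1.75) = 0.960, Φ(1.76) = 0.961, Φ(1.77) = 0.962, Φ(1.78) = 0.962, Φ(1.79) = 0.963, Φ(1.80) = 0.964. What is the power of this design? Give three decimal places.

z_β = |p₁−p₂|·√(n/[p₁q₁+p₂q₂]) − z_{α/2}
    = 0.16 · √(314/0.4224) − 2.576
    = 0.16 · 27.2648 − 2.576
    = 4.3624 − 2.576 = 1.7864 → 1.79
Power = Φ(1.79) = 0.963.

Power ≈ 0.963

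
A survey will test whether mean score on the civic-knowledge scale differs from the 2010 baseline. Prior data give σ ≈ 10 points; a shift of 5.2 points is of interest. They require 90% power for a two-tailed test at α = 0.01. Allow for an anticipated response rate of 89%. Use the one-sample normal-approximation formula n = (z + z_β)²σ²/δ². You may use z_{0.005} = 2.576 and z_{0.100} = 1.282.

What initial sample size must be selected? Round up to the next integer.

n = (z_{α/2} + z_β)² · σ² / δ²
  = (2.576 + 1.282)² · 10² / 5.2²
  = 14.8842 · 100 / 27.04
  = 55.04
Adjust for 89% response: 55.04 / 0.89 = 61.85.
Round up → n = 62.

n = 62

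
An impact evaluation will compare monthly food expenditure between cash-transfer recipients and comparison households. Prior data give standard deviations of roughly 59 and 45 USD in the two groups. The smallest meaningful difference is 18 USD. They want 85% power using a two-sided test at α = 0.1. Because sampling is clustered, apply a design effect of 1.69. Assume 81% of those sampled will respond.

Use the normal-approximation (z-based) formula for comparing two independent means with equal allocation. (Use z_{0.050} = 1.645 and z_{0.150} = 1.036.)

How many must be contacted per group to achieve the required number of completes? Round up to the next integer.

n = (z_{α/2} + z_β)² · (σ₁² + σ₂²) / δ²
  = (1.645 + 1.036)² · (59² + 45² = 5506) / 18²
  = 7.1878 · 5506 / 324
  = 122.15
Design effect: 1.69 × 122.15 = 206.43.
Adjust for 81% response: 206.43 / 0.81 = 254.85.
Round up → n = 255 per group.

n = 255 per group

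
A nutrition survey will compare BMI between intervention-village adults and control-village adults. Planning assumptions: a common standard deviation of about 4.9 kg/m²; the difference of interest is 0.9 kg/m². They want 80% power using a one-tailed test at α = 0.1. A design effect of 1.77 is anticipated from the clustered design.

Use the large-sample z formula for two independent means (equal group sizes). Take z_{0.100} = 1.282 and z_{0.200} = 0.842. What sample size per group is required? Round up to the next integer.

n = 474 per group

n = (z_α + z_β)² · (σ₁² + σ₂²) / δ²
  = (1.282 + 0.842)² · (2·4.9² = 48.02) / 0.9²
  = 4.5114 · 48.02 / 0.81
  = 267.45
Design effect: 1.77 × 267.45 = 473.39.
Round up → n = 474 per group.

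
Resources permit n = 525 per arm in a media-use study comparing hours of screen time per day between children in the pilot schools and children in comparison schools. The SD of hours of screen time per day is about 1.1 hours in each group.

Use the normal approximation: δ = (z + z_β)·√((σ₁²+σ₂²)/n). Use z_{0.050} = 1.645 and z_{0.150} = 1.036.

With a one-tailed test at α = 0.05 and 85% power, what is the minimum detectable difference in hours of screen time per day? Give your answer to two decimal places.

Minimum detectable difference ≈ 0.18 hours

δ = (z_α + z_β) · √((σ₁²+σ₂²)/n)
  = (1.645 + 1.036) · √(2.42/525)
  = 2.681 · √0.00461
  = 2.681 · 0.0679
  = 0.1820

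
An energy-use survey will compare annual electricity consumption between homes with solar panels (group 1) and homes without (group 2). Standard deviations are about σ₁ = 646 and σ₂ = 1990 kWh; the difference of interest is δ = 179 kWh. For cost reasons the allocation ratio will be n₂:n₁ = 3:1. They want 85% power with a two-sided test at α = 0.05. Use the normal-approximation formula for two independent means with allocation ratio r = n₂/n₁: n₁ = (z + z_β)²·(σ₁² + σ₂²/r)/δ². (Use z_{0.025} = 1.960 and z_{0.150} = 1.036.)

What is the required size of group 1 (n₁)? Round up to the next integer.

n₁ = 487

n₁ = (z_{α/2} + z_β)² · (σ₁² + σ₂²/r) / δ²
   = (1.960 + 1.036)² · (646² + 1990²/3) / 179²
   = 8.9760 · (417316 + 1320033.3) / 32041
   = 8.9760 · 1737349.3 / 32041
   = 486.70
Round up → n₁ = 487; n₂ = r·n₁ = 3 × 487 = 1461.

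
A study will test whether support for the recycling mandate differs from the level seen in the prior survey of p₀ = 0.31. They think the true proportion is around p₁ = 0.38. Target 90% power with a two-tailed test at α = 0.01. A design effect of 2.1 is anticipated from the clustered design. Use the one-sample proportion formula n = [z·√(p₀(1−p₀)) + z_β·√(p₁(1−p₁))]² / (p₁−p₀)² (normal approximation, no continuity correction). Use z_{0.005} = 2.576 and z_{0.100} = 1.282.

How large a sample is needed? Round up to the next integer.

n = 1410

n = [z_{α/2}·√(p₀q₀) + z_β·√(p₁q₁)]² / (p₁ − p₀)²
  = [2.576·√(0.31·0.69) + 1.282·√(0.38·0.62)]² / (0.07)²
  = [2.576·0.4625 + 1.282·0.4854]² / 0.0049
  = [1.8136]² / 0.0049
  = 671.29
Design effect: 2.1 × 671.29 = 1409.71.
Round up → n = 1410.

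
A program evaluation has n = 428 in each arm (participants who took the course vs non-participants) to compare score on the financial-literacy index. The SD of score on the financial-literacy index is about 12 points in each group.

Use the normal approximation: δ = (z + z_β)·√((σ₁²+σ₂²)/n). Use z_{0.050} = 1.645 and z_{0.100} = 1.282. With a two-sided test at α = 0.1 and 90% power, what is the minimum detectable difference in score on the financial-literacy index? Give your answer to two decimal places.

Minimum detectable difference ≈ 2.40 points

δ = (z_{α/2} + z_β) · √((σ₁²+σ₂²)/n)
  = (1.645 + 1.282) · √(288/428)
  = 2.927 · √0.6729
  = 2.927 · 0.8203
  = 2.4010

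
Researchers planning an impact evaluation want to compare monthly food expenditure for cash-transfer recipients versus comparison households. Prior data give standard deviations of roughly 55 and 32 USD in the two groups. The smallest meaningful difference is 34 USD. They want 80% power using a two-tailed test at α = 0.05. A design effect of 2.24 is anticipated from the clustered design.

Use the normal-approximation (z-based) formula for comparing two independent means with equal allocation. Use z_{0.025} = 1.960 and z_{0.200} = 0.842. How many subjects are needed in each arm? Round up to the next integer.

n = (z_{α/2} + z_β)² · (σ₁² + σ₂²) / δ²
  = (1.960 + 0.842)² · (55² + 32² = 4049) / 34²
  = 7.8512 · 4049 / 1156
  = 27.50
Design effect: 2.24 × 27.50 = 61.60.
Round up → n = 62 per group.

n = 62 per group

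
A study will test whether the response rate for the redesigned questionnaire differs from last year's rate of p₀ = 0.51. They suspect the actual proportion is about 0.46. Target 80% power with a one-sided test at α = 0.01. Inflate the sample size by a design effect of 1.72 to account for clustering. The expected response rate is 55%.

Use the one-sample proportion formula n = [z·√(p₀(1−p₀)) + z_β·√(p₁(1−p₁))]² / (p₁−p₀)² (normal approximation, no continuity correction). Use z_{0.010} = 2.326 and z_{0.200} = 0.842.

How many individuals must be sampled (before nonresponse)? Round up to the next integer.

n = [z_α·√(p₀q₀) + z_β·√(p₁q₁)]² / (p₁ − p₀)²
  = [2.326·√(0.51·0.49) + 0.842·√(0.46·0.54)]² / (-0.05)²
  = [2.326·0.4999 + 0.842·0.4984]² / 0.0025
  = [1.5824]² / 0.0025
  = 1001.62
Design effect: 1.72 × 1001.62 = 1722.78.
Adjust for 55% response: 1722.78 / 0.55 = 3132.33.
Round up → n = 3133.

n = 3133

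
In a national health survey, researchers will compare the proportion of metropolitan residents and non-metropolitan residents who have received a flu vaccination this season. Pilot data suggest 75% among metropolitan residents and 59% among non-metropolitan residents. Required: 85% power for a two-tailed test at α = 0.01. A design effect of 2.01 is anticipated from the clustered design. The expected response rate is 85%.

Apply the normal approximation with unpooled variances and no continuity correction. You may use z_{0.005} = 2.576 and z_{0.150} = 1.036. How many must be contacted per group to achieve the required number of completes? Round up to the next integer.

n = 518 per group

n = (z_{α/2} + z_β)² · [p₁(1−p₁) + p₂(1−p₂)] / (p₁ − p₂)²
  = (2.576 + 1.036)² · (0.75·0.25 + 0.59·0.41) / (0.16)²
  = (3.612)² · (0.1875 + 0.2419) / 0.0256
  = 13.0465 · 0.4294 / 0.0256
  = 218.84
Design effect: 2.01 × 218.84 = 439.86.
Adjust for 85% response: 439.86 / 0.85 = 517.48.
Round up → n = 518 per group.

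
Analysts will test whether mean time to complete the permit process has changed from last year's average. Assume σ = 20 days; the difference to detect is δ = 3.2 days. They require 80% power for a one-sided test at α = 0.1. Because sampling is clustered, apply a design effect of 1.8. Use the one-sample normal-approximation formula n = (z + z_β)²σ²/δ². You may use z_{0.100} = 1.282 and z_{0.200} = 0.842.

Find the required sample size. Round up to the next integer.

n = 318

n = (z_α + z_β)² · σ² / δ²
  = (1.282 + 0.842)² · 20² / 3.2²
  = 4.5114 · 400 / 10.24
  = 176.23
Design effect: 1.8 × 176.23 = 317.21.
Round up → n = 318.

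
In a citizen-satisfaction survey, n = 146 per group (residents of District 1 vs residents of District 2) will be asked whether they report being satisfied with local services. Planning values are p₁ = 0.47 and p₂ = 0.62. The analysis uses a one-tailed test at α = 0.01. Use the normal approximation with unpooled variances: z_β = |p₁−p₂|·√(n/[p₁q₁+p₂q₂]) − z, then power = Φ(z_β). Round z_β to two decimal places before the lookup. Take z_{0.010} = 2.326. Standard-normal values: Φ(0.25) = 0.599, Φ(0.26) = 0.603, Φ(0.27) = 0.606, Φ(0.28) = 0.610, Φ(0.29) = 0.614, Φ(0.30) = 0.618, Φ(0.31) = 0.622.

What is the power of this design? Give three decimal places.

z_β = |p₁−p₂|·√(n/[p₁q₁+p₂q₂]) − z_α
    = 0.15 · √(146/0.4847) − 2.326
    = 0.15 · 17.3556 − 2.326
    = 2.6033 − 2.326 = 0.2773 → 0.28
Power = Φ(0.28) = 0.610.

Power ≈ 0.610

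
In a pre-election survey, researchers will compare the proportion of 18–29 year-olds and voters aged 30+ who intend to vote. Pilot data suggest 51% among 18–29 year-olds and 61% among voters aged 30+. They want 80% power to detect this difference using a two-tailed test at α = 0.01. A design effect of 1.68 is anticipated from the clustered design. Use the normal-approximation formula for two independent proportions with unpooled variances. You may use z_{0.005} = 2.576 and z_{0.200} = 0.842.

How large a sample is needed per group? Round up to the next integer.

n = 958 per group

n = (z_{α/2} + z_β)² · [p₁(1−p₁) + p₂(1−p₂)] / (p₁ − p₂)²
  = (2.576 + 0.842)² · (0.51·0.49 + 0.61·0.39) / (-0.10)²
  = (3.418)² · (0.2499 + 0.2379) / 0.0100
  = 11.6827 · 0.4878 / 0.0100
  = 569.88
Design effect: 1.68 × 569.88 = 957.40.
Round up → n = 958 per group.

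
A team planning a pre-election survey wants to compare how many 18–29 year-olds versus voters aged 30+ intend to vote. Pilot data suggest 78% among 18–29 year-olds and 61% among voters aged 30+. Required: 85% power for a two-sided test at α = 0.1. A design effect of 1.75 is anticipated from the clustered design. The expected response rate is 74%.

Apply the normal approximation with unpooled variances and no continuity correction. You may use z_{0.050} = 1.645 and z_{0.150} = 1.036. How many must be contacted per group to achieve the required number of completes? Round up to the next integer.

n = (z_{α/2} + z_β)² · [p₁(1−p₁) + p₂(1−p₂)] / (p₁ − p₂)²
  = (1.645 + 1.036)² · (0.78·0.22 + 0.61·0.39) / (0.17)²
  = (2.681)² · (0.1716 + 0.2379) / 0.0289
  = 7.1878 · 0.4095 / 0.0289
  = 101.85
Design effect: 1.75 × 101.85 = 178.23.
Adjust for 74% response: 178.23 / 0.74 = 240.86.
Round up → n = 241 per group.

n = 241 per group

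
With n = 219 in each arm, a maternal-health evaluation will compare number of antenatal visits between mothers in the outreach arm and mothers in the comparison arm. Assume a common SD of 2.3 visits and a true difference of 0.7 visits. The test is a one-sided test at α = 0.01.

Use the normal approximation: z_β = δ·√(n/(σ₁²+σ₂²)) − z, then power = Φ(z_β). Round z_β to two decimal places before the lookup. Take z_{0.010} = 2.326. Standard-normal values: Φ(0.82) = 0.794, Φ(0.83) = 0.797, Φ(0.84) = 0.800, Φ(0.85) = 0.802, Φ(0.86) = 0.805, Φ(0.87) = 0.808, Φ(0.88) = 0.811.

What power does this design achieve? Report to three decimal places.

z_β = δ·√(n/(σ₁²+σ₂²)) − z_α
    = 0.7 · √(219/10.58) − 2.326
    = 0.7 · 4.54966 − 2.326
    = 3.1848 − 2.326 = 0.8588 → 0.86
Power = Φ(0.86) = 0.805.

Power ≈ 0.805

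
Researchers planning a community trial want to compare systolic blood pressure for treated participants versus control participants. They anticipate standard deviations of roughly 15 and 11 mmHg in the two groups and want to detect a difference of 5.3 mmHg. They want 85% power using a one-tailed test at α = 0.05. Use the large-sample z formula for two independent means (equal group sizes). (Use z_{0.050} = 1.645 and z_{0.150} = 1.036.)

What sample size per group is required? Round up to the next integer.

n = 89 per group

n = (z_α + z_β)² · (σ₁² + σ₂²) / δ²
  = (1.645 + 1.036)² · (15² + 11² = 346) / 5.3²
  = 7.1878 · 346 / 28.09
  = 88.54
Round up → n = 89 per group.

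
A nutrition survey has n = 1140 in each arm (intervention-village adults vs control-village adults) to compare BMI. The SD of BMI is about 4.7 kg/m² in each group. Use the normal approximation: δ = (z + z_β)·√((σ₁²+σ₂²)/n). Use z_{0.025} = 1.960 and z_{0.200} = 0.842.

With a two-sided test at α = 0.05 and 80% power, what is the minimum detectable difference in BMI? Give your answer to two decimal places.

Minimum detectable difference ≈ 0.55 kg/m²

δ = (z_{α/2} + z_β) · √((σ₁²+σ₂²)/n)
  = (1.960 + 0.842) · √(44.18/1140)
  = 2.802 · √0.03875
  = 2.802 · 0.1969
  = 0.5516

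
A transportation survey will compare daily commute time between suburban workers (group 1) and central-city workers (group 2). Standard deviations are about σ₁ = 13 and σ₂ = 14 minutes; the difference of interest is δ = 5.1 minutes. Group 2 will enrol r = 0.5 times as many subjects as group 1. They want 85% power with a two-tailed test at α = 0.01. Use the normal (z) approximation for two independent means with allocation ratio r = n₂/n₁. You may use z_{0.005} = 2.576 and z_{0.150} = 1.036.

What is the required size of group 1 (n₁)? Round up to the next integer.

n₁ = 282

n₁ = (z_{α/2} + z_β)² · (σ₁² + σ₂²/r) / δ²
   = (2.576 + 1.036)² · (13² + 14²/0.5) / 5.1²
   = 13.0465 · (169 + 392) / 26.01
   = 13.0465 · 561 / 26.01
   = 281.40
Round up → n₁ = 282; n₂ = r·n₁ = 0.5 × 282 = 141.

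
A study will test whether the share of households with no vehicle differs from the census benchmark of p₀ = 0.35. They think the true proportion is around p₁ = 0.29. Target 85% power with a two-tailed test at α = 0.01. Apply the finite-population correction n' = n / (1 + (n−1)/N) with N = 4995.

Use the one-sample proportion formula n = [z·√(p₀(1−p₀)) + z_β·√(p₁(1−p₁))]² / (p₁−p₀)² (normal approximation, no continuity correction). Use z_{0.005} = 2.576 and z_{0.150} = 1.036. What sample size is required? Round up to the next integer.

n = 691

n = [z_{α/2}·√(p₀q₀) + z_β·√(p₁q₁)]² / (p₁ − p₀)²
  = [2.576·√(0.35·0.65) + 1.036·√(0.29·0.71)]² / (-0.06)²
  = [2.576·0.4770 + 1.036·0.4538]² / 0.0036
  = [1.6988]² / 0.0036
  = 801.62
Finite-population correction (N = 4995): 801.62 / (1 + (801.62 − 1)/4995) = 690.88.
Round up → n = 691.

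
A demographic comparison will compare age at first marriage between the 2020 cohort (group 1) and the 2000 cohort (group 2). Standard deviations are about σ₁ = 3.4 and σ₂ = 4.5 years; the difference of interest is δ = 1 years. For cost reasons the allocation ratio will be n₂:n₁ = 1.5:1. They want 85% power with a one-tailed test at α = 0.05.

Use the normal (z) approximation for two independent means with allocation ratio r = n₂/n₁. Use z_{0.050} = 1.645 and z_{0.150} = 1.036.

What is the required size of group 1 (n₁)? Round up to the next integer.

n₁ = (z_α + z_β)² · (σ₁² + σ₂²/r) / δ²
   = (1.645 + 1.036)² · (3.4² + 4.5²/1.5) / 1²
   = 7.1878 · (11.56 + 13.5) / 1
   = 7.1878 · 25.06 / 1
   = 180.13
Round up → n₁ = 181; n₂ = r·n₁ = 1.5 × 181 = 272.

n₁ = 181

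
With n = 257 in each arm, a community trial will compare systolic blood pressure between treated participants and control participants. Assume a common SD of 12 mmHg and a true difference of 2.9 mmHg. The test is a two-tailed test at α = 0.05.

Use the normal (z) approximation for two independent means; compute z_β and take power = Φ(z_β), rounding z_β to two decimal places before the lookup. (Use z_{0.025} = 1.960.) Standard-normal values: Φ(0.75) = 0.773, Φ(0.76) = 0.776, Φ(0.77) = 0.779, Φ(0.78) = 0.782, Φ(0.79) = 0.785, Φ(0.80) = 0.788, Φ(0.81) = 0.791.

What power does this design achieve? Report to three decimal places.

Power ≈ 0.782

z_β = δ·√(n/(σ₁²+σ₂²)) − z_{α/2}
    = 2.9 · √(257/288) − 1.960
    = 2.9 · 0.94465 − 1.960
    = 2.7395 − 1.960 = 0.7795 → 0.78
Power = Φ(0.78) = 0.782.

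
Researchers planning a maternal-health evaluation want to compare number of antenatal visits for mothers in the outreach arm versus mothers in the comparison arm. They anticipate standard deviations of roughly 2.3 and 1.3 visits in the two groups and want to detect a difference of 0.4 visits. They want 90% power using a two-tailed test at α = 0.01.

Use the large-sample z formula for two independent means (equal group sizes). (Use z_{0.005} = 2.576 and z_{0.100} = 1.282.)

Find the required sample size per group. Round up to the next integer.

n = 650 per group

n = (z_{α/2} + z_β)² · (σ₁² + σ₂²) / δ²
  = (2.576 + 1.282)² · (2.3² + 1.3² = 6.98) / 0.4²
  = 14.8842 · 6.98 / 0.16
  = 649.32
Round up → n = 650 per group.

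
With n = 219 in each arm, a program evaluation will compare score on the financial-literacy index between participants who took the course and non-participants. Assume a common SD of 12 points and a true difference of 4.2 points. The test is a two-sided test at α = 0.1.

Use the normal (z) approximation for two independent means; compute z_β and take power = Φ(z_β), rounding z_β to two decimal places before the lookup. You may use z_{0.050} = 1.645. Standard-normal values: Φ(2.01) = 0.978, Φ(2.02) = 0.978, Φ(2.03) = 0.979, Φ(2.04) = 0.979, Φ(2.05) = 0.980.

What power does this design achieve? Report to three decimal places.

Power ≈ 0.978

z_β = δ·√(n/(σ₁²+σ₂²)) − z_{α/2}
    = 4.2 · √(219/288) − 1.645
    = 4.2 · 0.87202 − 1.645
    = 3.6625 − 1.645 = 2.0175 → 2.02
Power = Φ(2.02) = 0.978.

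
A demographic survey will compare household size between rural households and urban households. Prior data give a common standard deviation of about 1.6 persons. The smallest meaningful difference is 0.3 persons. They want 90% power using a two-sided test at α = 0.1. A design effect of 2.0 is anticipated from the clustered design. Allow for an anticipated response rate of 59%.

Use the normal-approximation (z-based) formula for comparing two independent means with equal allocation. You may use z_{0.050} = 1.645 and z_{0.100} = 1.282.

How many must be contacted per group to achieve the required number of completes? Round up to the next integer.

n = (z_{α/2} + z_β)² · (σ₁² + σ₂²) / δ²
  = (1.645 + 1.282)² · (2·1.6² = 5.12) / 0.3²
  = 8.5673 · 5.12 / 0.09
  = 487.39
Design effect: 2.0 × 487.39 = 974.77.
Adjust for 59% response: 974.77 / 0.59 = 1652.16.
Round up → n = 1653 per group.

n = 1653 per group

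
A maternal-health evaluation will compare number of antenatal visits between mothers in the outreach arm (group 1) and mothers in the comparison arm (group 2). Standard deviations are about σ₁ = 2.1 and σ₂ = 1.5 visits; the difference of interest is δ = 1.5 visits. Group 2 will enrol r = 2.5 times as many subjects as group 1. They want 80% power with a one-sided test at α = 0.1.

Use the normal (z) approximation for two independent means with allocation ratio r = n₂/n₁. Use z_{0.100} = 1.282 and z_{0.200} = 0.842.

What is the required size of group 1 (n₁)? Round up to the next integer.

n₁ = 11

n₁ = (z_α + z_β)² · (σ₁² + σ₂²/r) / δ²
   = (1.282 + 0.842)² · (2.1² + 1.5²/2.5) / 1.5²
   = 4.5114 · (4.41 + 0.9) / 2.25
   = 4.5114 · 5.31 / 2.25
   = 10.65
Round up → n₁ = 11; n₂ = r·n₁ = 2.5 × 11 = 28.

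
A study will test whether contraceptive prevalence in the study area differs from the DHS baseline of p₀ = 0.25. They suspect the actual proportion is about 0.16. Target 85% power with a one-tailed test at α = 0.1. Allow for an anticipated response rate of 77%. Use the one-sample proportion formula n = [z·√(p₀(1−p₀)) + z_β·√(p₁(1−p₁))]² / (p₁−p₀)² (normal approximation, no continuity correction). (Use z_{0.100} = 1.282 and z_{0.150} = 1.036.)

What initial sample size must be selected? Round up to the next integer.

n = 141

n = [z_α·√(p₀q₀) + z_β·√(p₁q₁)]² / (p₁ − p₀)²
  = [1.282·√(0.25·0.75) + 1.036·√(0.16·0.84)]² / (-0.09)²
  = [1.282·0.4330 + 1.036·0.3666]² / 0.0081
  = [0.9349]² / 0.0081
  = 107.91
Adjust for 77% response: 107.91 / 0.77 = 140.15.
Round up → n = 141.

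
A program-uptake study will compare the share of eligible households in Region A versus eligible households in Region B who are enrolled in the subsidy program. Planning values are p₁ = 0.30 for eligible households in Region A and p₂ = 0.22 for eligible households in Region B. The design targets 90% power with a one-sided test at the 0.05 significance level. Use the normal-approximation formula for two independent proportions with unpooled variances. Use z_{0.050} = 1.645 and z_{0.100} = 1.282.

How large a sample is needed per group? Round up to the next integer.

n = (z_α + z_β)² · [p₁(1−p₁) + p₂(1−p₂)] / (p₁ − p₂)²
  = (1.645 + 1.282)² · (0.30·0.70 + 0.22·0.78) / (0.08)²
  = (2.927)² · (0.2100 + 0.1716) / 0.0064
  = 8.5673 · 0.3816 / 0.0064
  = 510.83
Round up → n = 511 per group.

n = 511 per group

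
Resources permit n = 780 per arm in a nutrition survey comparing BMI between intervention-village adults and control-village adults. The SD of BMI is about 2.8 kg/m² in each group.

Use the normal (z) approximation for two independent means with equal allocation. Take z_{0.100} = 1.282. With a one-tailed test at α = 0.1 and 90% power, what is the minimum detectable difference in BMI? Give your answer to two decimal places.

δ = (z_α + z_β) · √((σ₁²+σ₂²)/n)
  = (1.282 + 1.282) · √(15.68/780)
  = 2.564 · √0.0201
  = 2.564 · 0.1418
  = 0.3635

Minimum detectable difference ≈ 0.36 kg/m²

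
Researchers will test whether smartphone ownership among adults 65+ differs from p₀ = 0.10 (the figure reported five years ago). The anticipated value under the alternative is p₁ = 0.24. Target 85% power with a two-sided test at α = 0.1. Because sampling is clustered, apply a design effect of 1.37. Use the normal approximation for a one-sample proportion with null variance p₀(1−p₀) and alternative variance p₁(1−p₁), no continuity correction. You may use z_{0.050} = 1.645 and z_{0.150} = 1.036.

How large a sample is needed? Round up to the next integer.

n = [z_{α/2}·√(p₀q₀) + z_β·√(p₁q₁)]² / (p₁ − p₀)²
  = [1.645·√(0.10·0.90) + 1.036·√(0.24·0.76)]² / (0.14)²
  = [1.645·0.3000 + 1.036·0.4271]² / 0.0196
  = [0.9360]² / 0.0196
  = 44.69
Design effect: 1.37 × 44.69 = 61.23.
Round up → n = 62.

n = 62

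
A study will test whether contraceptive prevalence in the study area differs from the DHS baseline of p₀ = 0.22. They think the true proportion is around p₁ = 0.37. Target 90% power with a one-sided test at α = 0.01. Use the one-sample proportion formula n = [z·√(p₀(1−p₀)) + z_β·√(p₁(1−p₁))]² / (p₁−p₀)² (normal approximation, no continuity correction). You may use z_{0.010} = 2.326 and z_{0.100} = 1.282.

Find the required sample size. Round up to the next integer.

n = [z_α·√(p₀q₀) + z_β·√(p₁q₁)]² / (p₁ − p₀)²
  = [2.326·√(0.22·0.78) + 1.282·√(0.37·0.63)]² / (0.15)²
  = [2.326·0.4142 + 1.282·0.4828]² / 0.0225
  = [1.5825]² / 0.0225
  = 111.30
Round up → n = 112.

n = 112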